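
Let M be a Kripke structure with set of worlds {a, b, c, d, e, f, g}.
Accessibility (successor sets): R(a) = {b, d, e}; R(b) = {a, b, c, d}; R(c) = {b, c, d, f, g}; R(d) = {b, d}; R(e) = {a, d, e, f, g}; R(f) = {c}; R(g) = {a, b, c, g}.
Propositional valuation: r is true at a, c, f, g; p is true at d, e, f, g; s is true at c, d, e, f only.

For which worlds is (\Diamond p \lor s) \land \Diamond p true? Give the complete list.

Let φ = (\Diamond p \lor s) \land \Diamond p. Evaluate φ at each world:
  a (successors {b, d, e}): φ is true.
  b (successors {a, b, c, d}): φ is true.
  c (successors {b, c, d, f, g}): φ is true.
  d (successors {b, d}): φ is true.
  e (successors {a, d, e, f, g}): φ is true.
  f (successors {c}): φ is false.
  g (successors {a, b, c, g}): φ is true.
For instance, at b:
  At b: \Diamond p \lor s is true, \Diamond p is true, so (\Diamond p \lor s) \land \Diamond p is true.
    At b: \Diamond p is true, s is false, so \Diamond p \lor s is true.
      At b: \Diamond p requires p at some successor in {a, b, c, d}.
        p holds at d, so \Diamond p is true at b.
    At b: \Diamond p requires p at some successor in {a, b, c, d}.
      p holds at d, so \Diamond p is true at b.
Satisfying worlds: {a, b, c, d, e, g}

a, b, c, d, e, g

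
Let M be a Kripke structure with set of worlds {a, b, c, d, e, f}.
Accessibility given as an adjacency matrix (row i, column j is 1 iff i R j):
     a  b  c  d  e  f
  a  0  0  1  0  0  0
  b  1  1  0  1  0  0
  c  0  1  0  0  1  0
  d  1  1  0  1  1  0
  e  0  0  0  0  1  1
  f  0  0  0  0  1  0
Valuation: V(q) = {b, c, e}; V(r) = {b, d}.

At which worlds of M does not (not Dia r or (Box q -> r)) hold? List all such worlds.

c

Recall that Box ψ holds at a world iff ψ holds at every accessible world, and Dia ψ holds iff ψ holds at some accessible world.
Let φ = not (not Dia r or (Box q -> r)). Evaluate φ at each world:
  a (successors {c}): φ is false.
  b (successors {a, b, d}): φ is false.
  c (successors {b, e}): φ is true.
  d (successors {a, b, d, e}): φ is false.
  e (successors {e, f}): φ is false.
  f (successors {e}): φ is false.
For instance, at e:
  At e: not Dia r or (Box q -> r) is true, so not (not Dia r or (Box q -> r)) is false.
    At e: not Dia r is true, Box q -> r is true, so not Dia r or (Box q -> r) is true.
      At e: Dia r is false, so not Dia r is true.
      At e: Box q is false, r is false, so Box q -> r is true.
Satisfying worlds: {c}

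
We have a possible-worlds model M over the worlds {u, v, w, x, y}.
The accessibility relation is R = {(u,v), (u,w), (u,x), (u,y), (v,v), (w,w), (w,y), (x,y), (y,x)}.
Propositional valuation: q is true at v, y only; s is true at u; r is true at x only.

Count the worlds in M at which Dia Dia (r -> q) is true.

4

Recall that Dia ψ holds at a world iff ψ holds at some accessible world.
Let φ = Dia Dia (r -> q). Evaluate φ at each world:
  u (successors {v, w, x, y}): φ is true.
  v (successors {v}): φ is true.
  w (successors {w, y}): φ is true.
  x (successors {y}): φ is false.
  y (successors {x}): φ is true.
For instance, at w:
  At w: Dia Dia (r -> q) requires Dia (r -> q) at some successor in {w, y}.
    Dia (r -> q) holds at w, so Dia Dia (r -> q) is true at w.
      At w: Dia (r -> q) requires r -> q at some successor in {w, y}.
        r -> q holds at w, so Dia (r -> q) is true at w.
Satisfying worlds: {u, v, w, y}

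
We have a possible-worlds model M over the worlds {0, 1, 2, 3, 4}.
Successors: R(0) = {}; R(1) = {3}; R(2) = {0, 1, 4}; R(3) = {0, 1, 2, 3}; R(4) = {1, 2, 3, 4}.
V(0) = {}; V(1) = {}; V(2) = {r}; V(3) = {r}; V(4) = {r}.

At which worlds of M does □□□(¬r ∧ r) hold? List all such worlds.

0

Recall that □ψ holds at a world iff ψ holds at every accessible world, and ◇ψ holds iff ψ holds at some accessible world.
Let φ = □□□(¬r ∧ r). Evaluate φ at each world:
  0 (successors ∅): φ is true.
  1 (successors {3}): φ is false.
  2 (successors {0, 1, 4}): φ is false.
  3 (successors {0, 1, 2, 3}): φ is false.
  4 (successors {1, 2, 3, 4}): φ is false.
For instance, at 2:
  At 2: □□□(¬r ∧ r) requires □□(¬r ∧ r) at every successor {0, 1, 4}.
    □□(¬r ∧ r) fails at 1, so □□□(¬r ∧ r) is false at 2.
      At 1: □□(¬r ∧ r) requires □(¬r ∧ r) at every successor {3}.
        □(¬r ∧ r) fails at 3, so □□(¬r ∧ r) is false at 1.
Satisfying worlds: {0}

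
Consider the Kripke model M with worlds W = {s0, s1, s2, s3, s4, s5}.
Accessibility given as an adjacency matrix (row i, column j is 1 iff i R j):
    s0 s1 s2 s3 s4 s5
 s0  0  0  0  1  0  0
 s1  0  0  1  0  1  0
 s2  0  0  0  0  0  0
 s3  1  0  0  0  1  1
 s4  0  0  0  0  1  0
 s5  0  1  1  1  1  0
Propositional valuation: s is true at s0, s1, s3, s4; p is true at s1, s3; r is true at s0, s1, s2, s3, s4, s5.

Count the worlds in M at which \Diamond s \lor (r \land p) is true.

Let φ = \Diamond s \lor (r \land p). Evaluate φ at each world:
  s0 (successors {s3}): φ is true.
  s1 (successors {s2, s4}): φ is true.
  s2 (successors ∅): φ is false.
  s3 (successors {s0, s4, s5}): φ is true.
  s4 (successors {s4}): φ is true.
  s5 (successors {s1, s2, s3, s4}): φ is true.
For instance, at s4:
  At s4: \Diamond s is true, r \land p is false, so \Diamond s \lor (r \land p) is true.
    At s4: \Diamond s requires s at some successor in {s4}.
      s holds at s4, so \Diamond s is true at s4.
Satisfying worlds: {s0, s1, s3, s4, s5}

5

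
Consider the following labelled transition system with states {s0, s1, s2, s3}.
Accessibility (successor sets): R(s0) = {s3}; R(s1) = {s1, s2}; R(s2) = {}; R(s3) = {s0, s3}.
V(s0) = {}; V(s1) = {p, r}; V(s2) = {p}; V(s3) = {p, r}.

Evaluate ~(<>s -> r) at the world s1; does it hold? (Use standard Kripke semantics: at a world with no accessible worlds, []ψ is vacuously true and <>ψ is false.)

No

Recall that <>ψ holds at a world iff ψ holds at some accessible world.
At s1: <>s -> r is true, so ~(<>s -> r) is false.
  At s1: <>s is false, r is true, so <>s -> r is true.
    At s1: <>s requires s at some successor in {s1, s2}.
      At s1: s is false.
      At s2: s is false.
    So <>s is false at s1.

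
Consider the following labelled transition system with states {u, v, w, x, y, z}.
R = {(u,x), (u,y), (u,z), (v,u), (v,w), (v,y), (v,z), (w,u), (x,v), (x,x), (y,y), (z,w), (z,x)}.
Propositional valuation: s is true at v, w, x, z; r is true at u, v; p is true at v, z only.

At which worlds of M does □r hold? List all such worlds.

Let φ = □r. Evaluate φ at each world:
  u (successors {x, y, z}): φ is false.
  v (successors {u, w, y, z}): φ is false.
  w (successors {u}): φ is true.
  x (successors {v, x}): φ is false.
  y (successors {y}): φ is false.
  z (successors {w, x}): φ is false.
For instance, at v:
  At v: □r requires r at every successor {u, w, y, z}.
    r fails at w, so □r is false at v.
Satisfying worlds: {w}

w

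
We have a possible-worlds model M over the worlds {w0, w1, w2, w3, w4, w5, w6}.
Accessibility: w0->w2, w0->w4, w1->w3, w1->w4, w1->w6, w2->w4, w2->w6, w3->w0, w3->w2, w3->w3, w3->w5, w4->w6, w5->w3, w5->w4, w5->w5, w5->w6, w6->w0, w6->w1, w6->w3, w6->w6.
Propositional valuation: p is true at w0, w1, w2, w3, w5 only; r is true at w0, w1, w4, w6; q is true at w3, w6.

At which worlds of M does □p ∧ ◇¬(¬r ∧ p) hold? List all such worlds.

Recall that □ψ holds at a world iff ψ holds at every accessible world, and ◇ψ holds iff ψ holds at some accessible world.
Let φ = □p ∧ ◇¬(¬r ∧ p). Evaluate φ at each world:
  w0 (successors {w2, w4}): φ is false.
  w1 (successors {w3, w4, w6}): φ is false.
  w2 (successors {w4, w6}): φ is false.
  w3 (successors {w0, w2, w3, w5}): φ is true.
  w4 (successors {w6}): φ is false.
  w5 (successors {w3, w4, w5, w6}): φ is false.
  w6 (successors {w0, w1, w3, w6}): φ is false.
For instance, at w2:
  At w2: □p is false, ◇¬(¬r ∧ p) is true, so □p ∧ ◇¬(¬r ∧ p) is false.
    At w2: □p requires p at every successor {w4, w6}.
      p fails at w4, so □p is false at w2.
    At w2: ◇¬(¬r ∧ p) requires ¬(¬r ∧ p) at some successor in {w4, w6}.
      ¬(¬r ∧ p) holds at w4, so ◇¬(¬r ∧ p) is true at w2.
Satisfying worlds: {w3}

w3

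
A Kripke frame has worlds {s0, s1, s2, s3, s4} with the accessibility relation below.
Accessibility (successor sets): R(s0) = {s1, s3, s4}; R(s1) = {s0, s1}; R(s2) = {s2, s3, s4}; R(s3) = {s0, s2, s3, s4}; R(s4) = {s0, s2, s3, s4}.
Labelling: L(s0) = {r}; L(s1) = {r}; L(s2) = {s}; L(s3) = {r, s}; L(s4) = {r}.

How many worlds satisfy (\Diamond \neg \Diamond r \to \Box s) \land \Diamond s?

Let φ = (\Diamond \neg \Diamond r \to \Box s) \land \Diamond s. Evaluate φ at each world:
  s0 (successors {s1, s3, s4}): φ is true.
  s1 (successors {s0, s1}): φ is false.
  s2 (successors {s2, s3, s4}): φ is true.
  s3 (successors {s0, s2, s3, s4}): φ is true.
  s4 (successors {s0, s2, s3, s4}): φ is true.
For instance, at s0:
  At s0: \Diamond \neg \Diamond r \to \Box s is true, \Diamond s is true, so (\Diamond \neg \Diamond r \to \Box s) \land \Diamond s is true.
    At s0: \Diamond \neg \Diamond r is false, \Box s is false, so \Diamond \neg \Diamond r \to \Box s is true.
      At s0: \Diamond \neg \Diamond r requires \neg \Diamond r at some successor in {s1, s3, s4}.
        At s1: \neg \Diamond r is false.
        At s3: \neg \Diamond r is false.
        At s4: \neg \Diamond r is false.
      So \Diamond \neg \Diamond r is false at s0.
      At s0: \Box s requires s at every successor {s1, s3, s4}.
        s fails at s1, so \Box s is false at s0.
    At s0: \Diamond s requires s at some successor in {s1, s3, s4}.
      s holds at s3, so \Diamond s is true at s0.
Satisfying worlds: {s0, s2, s3, s4}

4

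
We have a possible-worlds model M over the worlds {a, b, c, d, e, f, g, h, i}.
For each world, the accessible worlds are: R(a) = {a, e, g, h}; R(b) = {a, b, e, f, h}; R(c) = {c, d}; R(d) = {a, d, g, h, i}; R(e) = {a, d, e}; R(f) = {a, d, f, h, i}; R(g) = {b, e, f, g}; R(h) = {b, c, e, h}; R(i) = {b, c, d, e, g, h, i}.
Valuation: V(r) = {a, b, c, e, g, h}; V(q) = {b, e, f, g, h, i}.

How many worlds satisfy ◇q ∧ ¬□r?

6

Recall that □ψ holds at a world iff ψ holds at every accessible world, and ◇ψ holds iff ψ holds at some accessible world.
Let φ = ◇q ∧ ¬□r. Evaluate φ at each world:
  a (successors {a, e, g, h}): φ is false.
  b (successors {a, b, e, f, h}): φ is true.
  c (successors {c, d}): φ is false.
  d (successors {a, d, g, h, i}): φ is true.
  e (successors {a, d, e}): φ is true.
  f (successors {a, d, f, h, i}): φ is true.
  g (successors {b, e, f, g}): φ is true.
  h (successors {b, c, e, h}): φ is false.
  i (successors {b, c, d, e, g, h, i}): φ is true.
For instance, at b:
  At b: ◇q is true, ¬□r is true, so ◇q ∧ ¬□r is true.
    At b: ◇q requires q at some successor in {a, b, e, f, h}.
      q holds at b, so ◇q is true at b.
    At b: □r is false, so ¬□r is true.
      At b: □r requires r at every successor {a, b, e, f, h}.
        r fails at f, so □r is false at b.
Satisfying worlds: {b, d, e, f, g, i}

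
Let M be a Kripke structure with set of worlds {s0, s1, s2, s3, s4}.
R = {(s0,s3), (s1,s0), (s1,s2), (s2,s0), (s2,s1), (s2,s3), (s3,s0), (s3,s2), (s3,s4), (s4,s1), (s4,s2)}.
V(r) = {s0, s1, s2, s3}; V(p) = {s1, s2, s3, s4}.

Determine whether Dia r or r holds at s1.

Recall that Dia ψ holds at a world iff ψ holds at some accessible world.
At s1: Dia r is true, r is true, so Dia r or r is true.
  At s1: Dia r requires r at some successor in {s0, s2}.
    r holds at s0, so Dia r is true at s1.

Yes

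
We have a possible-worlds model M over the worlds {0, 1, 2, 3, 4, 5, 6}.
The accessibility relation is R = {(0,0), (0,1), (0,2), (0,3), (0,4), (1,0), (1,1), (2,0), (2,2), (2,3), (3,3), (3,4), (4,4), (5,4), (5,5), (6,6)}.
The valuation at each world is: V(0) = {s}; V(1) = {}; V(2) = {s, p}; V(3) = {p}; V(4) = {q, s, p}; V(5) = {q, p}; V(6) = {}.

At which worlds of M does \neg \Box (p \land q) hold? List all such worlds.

0, 1, 2, 3, 6

Let φ = \neg \Box (p \land q). Evaluate φ at each world:
  0 (successors {0, 1, 2, 3, 4}): φ is true.
  1 (successors {0, 1}): φ is true.
  2 (successors {0, 2, 3}): φ is true.
  3 (successors {3, 4}): φ is true.
  4 (successors {4}): φ is false.
  5 (successors {4, 5}): φ is false.
  6 (successors {6}): φ is true.
For instance, at 0:
  At 0: \Box (p \land q) is false, so \neg \Box (p \land q) is true.
    At 0: \Box (p \land q) requires p \land q at every successor {0, 1, 2, 3, 4}.
      p \land q fails at 0, so \Box (p \land q) is false at 0.
Satisfying worlds: {0, 1, 2, 3, 6}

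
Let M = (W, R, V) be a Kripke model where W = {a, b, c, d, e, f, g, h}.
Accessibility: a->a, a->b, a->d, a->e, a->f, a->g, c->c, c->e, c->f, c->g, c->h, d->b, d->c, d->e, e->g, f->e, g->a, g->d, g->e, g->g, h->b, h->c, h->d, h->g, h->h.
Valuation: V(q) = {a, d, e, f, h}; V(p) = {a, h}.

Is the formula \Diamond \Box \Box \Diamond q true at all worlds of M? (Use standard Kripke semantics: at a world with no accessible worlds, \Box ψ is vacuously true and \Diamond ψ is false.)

No

Recall that \Box ψ holds at a world iff ψ holds at every accessible world, and \Diamond ψ holds iff ψ holds at some accessible world.
Let φ = \Diamond \Box \Box \Diamond q. Evaluate φ at each world:
  a (successors {a, b, d, e, f, g}): φ is true.
  b (successors ∅): φ is false.
  c (successors {c, e, f, g, h}): φ is true.
  d (successors {b, c, e}): φ is true.
  e (successors {g}): φ is false.
  f (successors {e}): φ is false.
  g (successors {a, d, e, g}): φ is false.
  h (successors {b, c, d, g, h}): φ is true.
Detail at b (counterexample):
  At b: no accessible worlds, so \Diamond \Box \Box \Diamond q is false.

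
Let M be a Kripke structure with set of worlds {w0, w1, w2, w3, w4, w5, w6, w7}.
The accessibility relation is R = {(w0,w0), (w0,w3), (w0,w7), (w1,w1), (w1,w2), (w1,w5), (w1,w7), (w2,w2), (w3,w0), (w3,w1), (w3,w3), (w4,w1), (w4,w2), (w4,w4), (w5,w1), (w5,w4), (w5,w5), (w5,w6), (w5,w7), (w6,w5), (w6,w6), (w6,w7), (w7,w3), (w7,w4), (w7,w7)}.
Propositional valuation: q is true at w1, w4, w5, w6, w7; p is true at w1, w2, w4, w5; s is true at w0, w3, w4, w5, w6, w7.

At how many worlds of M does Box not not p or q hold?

Let φ = Box not not p or q. Evaluate φ at each world:
  w0 (successors {w0, w3, w7}): φ is false.
  w1 (successors {w1, w2, w5, w7}): φ is true.
  w2 (successors {w2}): φ is true.
  w3 (successors {w0, w1, w3}): φ is false.
  w4 (successors {w1, w2, w4}): φ is true.
  w5 (successors {w1, w4, w5, w6, w7}): φ is true.
  w6 (successors {w5, w6, w7}): φ is true.
  w7 (successors {w3, w4, w7}): φ is true.
For instance, at w5:
  At w5: Box not not p is false, q is true, so Box not not p or q is true.
    At w5: Box not not p requires not not p at every successor {w1, w4, w5, w6, w7}.
      not not p fails at w6, so Box not not p is false at w5.
Satisfying worlds: {w1, w2, w4, w5, w6, w7}

6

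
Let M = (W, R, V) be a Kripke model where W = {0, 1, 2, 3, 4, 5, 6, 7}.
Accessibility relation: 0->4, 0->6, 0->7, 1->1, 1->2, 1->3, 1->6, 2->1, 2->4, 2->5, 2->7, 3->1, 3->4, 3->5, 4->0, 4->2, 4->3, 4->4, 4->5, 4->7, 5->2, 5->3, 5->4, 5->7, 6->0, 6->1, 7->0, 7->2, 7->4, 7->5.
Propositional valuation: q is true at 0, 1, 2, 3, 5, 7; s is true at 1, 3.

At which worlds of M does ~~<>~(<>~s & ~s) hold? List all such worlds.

Let φ = ~~<>~(<>~s & ~s). Evaluate φ at each world:
  0 (successors {4, 6, 7}): φ is false.
  1 (successors {1, 2, 3, 6}): φ is true.
  2 (successors {1, 4, 5, 7}): φ is true.
  3 (successors {1, 4, 5}): φ is true.
  4 (successors {0, 2, 3, 4, 5, 7}): φ is true.
  5 (successors {2, 3, 4, 7}): φ is true.
  6 (successors {0, 1}): φ is true.
  7 (successors {0, 2, 4, 5}): φ is false.
For instance, at 4:
  At 4: ~<>~(<>~s & ~s) is false, so ~~<>~(<>~s & ~s) is true.
    At 4: <>~(<>~s & ~s) is true, so ~<>~(<>~s & ~s) is false.
      At 4: <>~(<>~s & ~s) requires ~(<>~s & ~s) at some successor in {0, 2, 3, 4, 5, 7}.
        ~(<>~s & ~s) holds at 3, so <>~(<>~s & ~s) is true at 4.
Satisfying worlds: {1, 2, 3, 4, 5, 6}

1, 2, 3, 4, 5, 6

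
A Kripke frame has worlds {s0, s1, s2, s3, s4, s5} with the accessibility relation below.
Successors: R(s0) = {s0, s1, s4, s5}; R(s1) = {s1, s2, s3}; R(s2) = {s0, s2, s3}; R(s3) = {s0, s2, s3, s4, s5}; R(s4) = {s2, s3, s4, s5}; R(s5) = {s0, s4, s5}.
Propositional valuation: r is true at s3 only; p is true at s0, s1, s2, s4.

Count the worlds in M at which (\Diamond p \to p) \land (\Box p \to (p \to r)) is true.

4

Let φ = (\Diamond p \to p) \land (\Box p \to (p \to r)). Evaluate φ at each world:
  s0 (successors {s0, s1, s4, s5}): φ is true.
  s1 (successors {s1, s2, s3}): φ is true.
  s2 (successors {s0, s2, s3}): φ is true.
  s3 (successors {s0, s2, s3, s4, s5}): φ is false.
  s4 (successors {s2, s3, s4, s5}): φ is true.
  s5 (successors {s0, s4, s5}): φ is false.
For instance, at s1:
  At s1: \Diamond p \to p is true, \Box p \to (p \to r) is true, so (\Diamond p \to p) \land (\Box p \to (p \to r)) is true.
    At s1: \Diamond p is true, p is true, so \Diamond p \to p is true.
      At s1: \Diamond p requires p at some successor in {s1, s2, s3}.
        p holds at s1, so \Diamond p is true at s1.
    At s1: \Box p is false, p \to r is false, so \Box p \to (p \to r) is true.
      At s1: \Box p requires p at every successor {s1, s2, s3}.
        p fails at s3, so \Box p is false at s1.
Satisfying worlds: {s0, s1, s2, s4}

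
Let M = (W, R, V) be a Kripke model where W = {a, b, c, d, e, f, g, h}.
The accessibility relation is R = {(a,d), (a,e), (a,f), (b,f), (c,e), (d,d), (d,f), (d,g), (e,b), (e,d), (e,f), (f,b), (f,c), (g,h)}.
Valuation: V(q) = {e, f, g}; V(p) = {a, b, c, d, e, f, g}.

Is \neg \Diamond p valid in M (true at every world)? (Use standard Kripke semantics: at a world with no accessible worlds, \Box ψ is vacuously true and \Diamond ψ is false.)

No

Let φ = \neg \Diamond p. Evaluate φ at each world:
  a (successors {d, e, f}): φ is false.
  b (successors {f}): φ is false.
  c (successors {e}): φ is false.
  d (successors {d, f, g}): φ is false.
  e (successors {b, d, f}): φ is false.
  f (successors {b, c}): φ is false.
  g (successors {h}): φ is true.
  h (successors ∅): φ is true.
Detail at a (counterexample):
  At a: \Diamond p is true, so \neg \Diamond p is false.
    At a: \Diamond p requires p at some successor in {d, e, f}.
      p holds at d, so \Diamond p is true at a.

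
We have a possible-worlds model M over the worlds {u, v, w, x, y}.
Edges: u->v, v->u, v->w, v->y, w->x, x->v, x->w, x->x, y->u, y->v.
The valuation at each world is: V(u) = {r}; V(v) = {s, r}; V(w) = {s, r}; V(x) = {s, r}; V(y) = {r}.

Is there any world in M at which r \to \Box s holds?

Let φ = r \to \Box s. Evaluate φ at each world:
  u (successors {v}): φ is true.
  v (successors {u, w, y}): φ is false.
  w (successors {x}): φ is true.
  x (successors {v, w, x}): φ is true.
  y (successors {u, v}): φ is false.
Detail at u (witness):
  At u: r is true, \Box s is true, so r \to \Box s is true.
    At u: \Box s requires s at every successor {v}.
      At v: s is true.
    So \Box s is true at u.

Yes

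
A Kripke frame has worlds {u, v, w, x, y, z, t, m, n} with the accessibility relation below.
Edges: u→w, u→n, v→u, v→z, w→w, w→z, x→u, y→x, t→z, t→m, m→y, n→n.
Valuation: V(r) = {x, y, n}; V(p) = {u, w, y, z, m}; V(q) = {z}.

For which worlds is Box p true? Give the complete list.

Let φ = Box p. Evaluate φ at each world:
  u (successors {w, n}): φ is false.
  v (successors {u, z}): φ is true.
  w (successors {w, z}): φ is true.
  x (successors {u}): φ is true.
  y (successors {x}): φ is false.
  z (successors ∅): φ is true.
  t (successors {z, m}): φ is true.
  m (successors {y}): φ is true.
  n (successors {n}): φ is false.
For instance, at m:
  At m: Box p requires p at every successor {y}.
    At y: p is true.
  So Box p is true at m.
Satisfying worlds: {v, w, x, z, t, m}

v, w, x, z, t, m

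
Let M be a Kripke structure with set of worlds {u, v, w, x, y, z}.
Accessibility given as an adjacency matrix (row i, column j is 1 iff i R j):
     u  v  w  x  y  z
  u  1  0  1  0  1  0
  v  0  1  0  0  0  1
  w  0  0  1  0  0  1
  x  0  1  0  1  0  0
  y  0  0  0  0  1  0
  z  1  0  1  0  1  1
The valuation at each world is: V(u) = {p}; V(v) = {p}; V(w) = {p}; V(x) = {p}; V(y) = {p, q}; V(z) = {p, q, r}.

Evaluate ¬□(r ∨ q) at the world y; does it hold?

No

At y: □(r ∨ q) is true, so ¬□(r ∨ q) is false.
  At y: □(r ∨ q) requires r ∨ q at every successor {y}.
    At y: r ∨ q is true.
  So □(r ∨ q) is true at y.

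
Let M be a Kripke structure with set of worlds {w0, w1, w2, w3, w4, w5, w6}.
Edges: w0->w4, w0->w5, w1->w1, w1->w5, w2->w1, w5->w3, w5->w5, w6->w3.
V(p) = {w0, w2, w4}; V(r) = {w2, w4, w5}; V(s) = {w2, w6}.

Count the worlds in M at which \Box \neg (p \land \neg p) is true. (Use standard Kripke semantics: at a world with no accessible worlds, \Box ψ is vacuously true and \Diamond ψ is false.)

Let φ = \Box \neg (p \land \neg p). Evaluate φ at each world:
  w0 (successors {w4, w5}): φ is true.
  w1 (successors {w1, w5}): φ is true.
  w2 (successors {w1}): φ is true.
  w3 (successors ∅): φ is true.
  w4 (successors ∅): φ is true.
  w5 (successors {w3, w5}): φ is true.
  w6 (successors {w3}): φ is true.
For instance, at w0:
  At w0: \Box \neg (p \land \neg p) requires \neg (p \land \neg p) at every successor {w4, w5}.
    At w4: \neg (p \land \neg p) is true.
    At w5: \neg (p \land \neg p) is true.
  So \Box \neg (p \land \neg p) is true at w0.
Satisfying worlds: {w0, w1, w2, w3, w4, w5, w6}

7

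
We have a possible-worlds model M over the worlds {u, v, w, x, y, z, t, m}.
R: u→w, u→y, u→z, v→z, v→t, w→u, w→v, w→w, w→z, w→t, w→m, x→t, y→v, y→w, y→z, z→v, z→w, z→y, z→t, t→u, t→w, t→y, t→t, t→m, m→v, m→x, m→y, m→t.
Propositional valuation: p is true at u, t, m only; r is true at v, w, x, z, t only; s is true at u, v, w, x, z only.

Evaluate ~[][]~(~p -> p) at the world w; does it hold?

Yes

At w: [][]~(~p -> p) is false, so ~[][]~(~p -> p) is true.
  At w: [][]~(~p -> p) requires []~(~p -> p) at every successor {u, v, w, z, t, m}.
    []~(~p -> p) fails at v, so [][]~(~p -> p) is false at w.
      At v: []~(~p -> p) requires ~(~p -> p) at every successor {z, t}.
        ~(~p -> p) fails at t, so []~(~p -> p) is false at v.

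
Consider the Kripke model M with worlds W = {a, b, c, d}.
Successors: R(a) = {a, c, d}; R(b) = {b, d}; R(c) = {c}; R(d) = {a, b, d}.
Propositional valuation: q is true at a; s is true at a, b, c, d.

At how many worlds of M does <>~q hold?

Let φ = <>~q. Evaluate φ at each world:
  a (successors {a, c, d}): φ is true.
  b (successors {b, d}): φ is true.
  c (successors {c}): φ is true.
  d (successors {a, b, d}): φ is true.
For instance, at b:
  At b: <>~q requires ~q at some successor in {b, d}.
    ~q holds at b, so <>~q is true at b.
Satisfying worlds: {a, b, c, d}

4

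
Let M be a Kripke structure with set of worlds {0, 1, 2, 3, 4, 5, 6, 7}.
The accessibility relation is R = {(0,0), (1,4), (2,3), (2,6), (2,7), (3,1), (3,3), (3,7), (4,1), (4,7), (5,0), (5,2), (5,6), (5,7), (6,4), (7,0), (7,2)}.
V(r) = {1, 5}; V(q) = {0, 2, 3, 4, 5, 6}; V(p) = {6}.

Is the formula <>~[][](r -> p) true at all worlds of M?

Let φ = <>~[][](r -> p). Evaluate φ at each world:
  0 (successors {0}): φ is false.
  1 (successors {4}): φ is false.
  2 (successors {3, 6, 7}): φ is true.
  3 (successors {1, 3, 7}): φ is true.
  4 (successors {1, 7}): φ is true.
  5 (successors {0, 2, 6, 7}): φ is true.
  6 (successors {4}): φ is false.
  7 (successors {0, 2}): φ is true.
Detail at 0 (counterexample):
  At 0: <>~[][](r -> p) requires ~[][](r -> p) at some successor in {0}.
    At 0: ~[][](r -> p) is false.
  So <>~[][](r -> p) is false at 0.

No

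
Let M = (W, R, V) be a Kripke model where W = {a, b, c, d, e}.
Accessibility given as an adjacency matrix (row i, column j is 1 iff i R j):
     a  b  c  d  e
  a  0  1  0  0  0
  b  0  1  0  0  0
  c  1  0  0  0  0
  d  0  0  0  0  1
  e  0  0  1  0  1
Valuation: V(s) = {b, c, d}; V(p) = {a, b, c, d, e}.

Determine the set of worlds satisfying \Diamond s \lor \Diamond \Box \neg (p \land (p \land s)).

a, b, e

Recall that \Box ψ holds at a world iff ψ holds at every accessible world, and \Diamond ψ holds iff ψ holds at some accessible world.
Let φ = \Diamond s \lor \Diamond \Box \neg (p \land (p \land s)). Evaluate φ at each world:
  a (successors {b}): φ is true.
  b (successors {b}): φ is true.
  c (successors {a}): φ is false.
  d (successors {e}): φ is false.
  e (successors {c, e}): φ is true.
For instance, at d:
  At d: \Diamond s is false, \Diamond \Box \neg (p \land (p \land s)) is false, so \Diamond s \lor \Diamond \Box \neg (p \land (p \land s)) is false.
    At d: \Diamond s requires s at some successor in {e}.
      At e: s is false.
    So \Diamond s is false at d.
    At d: \Diamond \Box \neg (p \land (p \land s)) requires \Box \neg (p \land (p \land s)) at some successor in {e}.
      At e: \Box \neg (p \land (p \land s)) is false.
    So \Diamond \Box \neg (p \land (p \land s)) is false at d.
Satisfying worlds: {a, b, e}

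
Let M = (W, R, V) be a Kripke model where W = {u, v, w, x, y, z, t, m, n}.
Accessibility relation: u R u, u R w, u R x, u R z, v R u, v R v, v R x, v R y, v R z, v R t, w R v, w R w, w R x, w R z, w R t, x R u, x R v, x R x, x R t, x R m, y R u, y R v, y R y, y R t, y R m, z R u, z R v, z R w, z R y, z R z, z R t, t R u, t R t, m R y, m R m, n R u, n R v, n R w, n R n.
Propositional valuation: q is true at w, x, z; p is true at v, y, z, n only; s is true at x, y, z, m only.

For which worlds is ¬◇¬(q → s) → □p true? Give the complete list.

u, w, z, n

Let φ = ¬◇¬(q → s) → □p. Evaluate φ at each world:
  u (successors {u, w, x, z}): φ is true.
  v (successors {u, v, x, y, z, t}): φ is false.
  w (successors {v, w, x, z, t}): φ is true.
  x (successors {u, v, x, t, m}): φ is false.
  y (successors {u, v, y, t, m}): φ is false.
  z (successors {u, v, w, y, z, t}): φ is true.
  t (successors {u, t}): φ is false.
  m (successors {y, m}): φ is false.
  n (successors {u, v, w, n}): φ is true.
For instance, at t:
  At t: ¬◇¬(q → s) is true, □p is false, so ¬◇¬(q → s) → □p is false.
    At t: ◇¬(q → s) is false, so ¬◇¬(q → s) is true.
      At t: ◇¬(q → s) requires ¬(q → s) at some successor in {u, t}.
        At u: ¬(q → s) is false.
        At t: ¬(q → s) is false.
      So ◇¬(q → s) is false at t.
    At t: □p requires p at every successor {u, t}.
      p fails at u, so □p is false at t.
Satisfying worlds: {u, w, z, n}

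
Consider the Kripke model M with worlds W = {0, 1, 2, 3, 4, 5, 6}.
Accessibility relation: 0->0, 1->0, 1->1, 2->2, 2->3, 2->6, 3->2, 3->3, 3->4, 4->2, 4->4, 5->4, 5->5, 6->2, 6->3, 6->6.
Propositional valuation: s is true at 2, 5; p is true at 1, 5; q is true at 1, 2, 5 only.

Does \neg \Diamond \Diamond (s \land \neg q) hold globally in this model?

Let φ = \neg \Diamond \Diamond (s \land \neg q). Evaluate φ at each world:
  0 (successors {0}): φ is true.
  1 (successors {0, 1}): φ is true.
  2 (successors {2, 3, 6}): φ is true.
  3 (successors {2, 3, 4}): φ is true.
  4 (successors {2, 4}): φ is true.
  5 (successors {4, 5}): φ is true.
  6 (successors {2, 3, 6}): φ is true.
For instance, at 0:
  At 0: \Diamond \Diamond (s \land \neg q) is false, so \neg \Diamond \Diamond (s \land \neg q) is true.
    At 0: \Diamond \Diamond (s \land \neg q) requires \Diamond (s \land \neg q) at some successor in {0}.
      At 0: \Diamond (s \land \neg q) is false.
    So \Diamond \Diamond (s \land \neg q) is false at 0.

Yes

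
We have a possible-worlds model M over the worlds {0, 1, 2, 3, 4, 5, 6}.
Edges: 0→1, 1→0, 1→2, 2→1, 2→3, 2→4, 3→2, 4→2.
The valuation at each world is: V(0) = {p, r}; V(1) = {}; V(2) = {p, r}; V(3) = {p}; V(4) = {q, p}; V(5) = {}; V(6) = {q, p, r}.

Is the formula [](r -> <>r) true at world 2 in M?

Yes

At 2: [](r -> <>r) requires r -> <>r at every successor {1, 3, 4}.
    At 1: r is false, <>r is true, so r -> <>r is true.
      At 1: <>r requires r at some successor in {0, 2}.
        r holds at 0, so <>r is true at 1.
    At 3: r is false, <>r is true, so r -> <>r is true.
      At 3: <>r requires r at some successor in {2}.
        r holds at 2, so <>r is true at 3.
    At 4: r is false, <>r is true, so r -> <>r is true.
      At 4: <>r requires r at some successor in {2}.
        r holds at 2, so <>r is true at 4.
So [](r -> <>r) is true at 2.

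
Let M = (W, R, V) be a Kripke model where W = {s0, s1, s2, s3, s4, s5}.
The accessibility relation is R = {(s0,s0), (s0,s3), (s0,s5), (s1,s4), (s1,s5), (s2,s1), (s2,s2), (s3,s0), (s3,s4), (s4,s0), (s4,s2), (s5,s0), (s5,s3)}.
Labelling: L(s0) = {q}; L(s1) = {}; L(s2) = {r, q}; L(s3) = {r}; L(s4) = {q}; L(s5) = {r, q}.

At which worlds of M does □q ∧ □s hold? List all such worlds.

none

Recall that □ψ holds at a world iff ψ holds at every accessible world, and ◇ψ holds iff ψ holds at some accessible world.
Let φ = □q ∧ □s. Evaluate φ at each world:
  s0 (successors {s0, s3, s5}): φ is false.
  s1 (successors {s4, s5}): φ is false.
  s2 (successors {s1, s2}): φ is false.
  s3 (successors {s0, s4}): φ is false.
  s4 (successors {s0, s2}): φ is false.
  s5 (successors {s0, s3}): φ is false.
For instance, at s4:
  At s4: □q is true, □s is false, so □q ∧ □s is false.
    At s4: □q requires q at every successor {s0, s2}.
      At s0: q is true.
      At s2: q is true.
    So □q is true at s4.
    At s4: □s requires s at every successor {s0, s2}.
      s fails at s0, so □s is false at s4.
Satisfying worlds: none.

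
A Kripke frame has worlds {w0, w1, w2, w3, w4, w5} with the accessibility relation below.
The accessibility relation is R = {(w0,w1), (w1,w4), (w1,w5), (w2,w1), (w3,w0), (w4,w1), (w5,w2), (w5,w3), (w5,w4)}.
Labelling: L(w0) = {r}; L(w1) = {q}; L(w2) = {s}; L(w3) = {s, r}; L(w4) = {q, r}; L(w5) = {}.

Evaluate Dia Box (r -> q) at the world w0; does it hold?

Yes

At w0: Dia Box (r -> q) requires Box (r -> q) at some successor in {w1}.
  Box (r -> q) holds at w1, so Dia Box (r -> q) is true at w0.
    At w1: Box (r -> q) requires r -> q at every successor {w4, w5}.
      At w4: r -> q is true.
      At w5: r -> q is true.
    So Box (r -> q) is true at w1.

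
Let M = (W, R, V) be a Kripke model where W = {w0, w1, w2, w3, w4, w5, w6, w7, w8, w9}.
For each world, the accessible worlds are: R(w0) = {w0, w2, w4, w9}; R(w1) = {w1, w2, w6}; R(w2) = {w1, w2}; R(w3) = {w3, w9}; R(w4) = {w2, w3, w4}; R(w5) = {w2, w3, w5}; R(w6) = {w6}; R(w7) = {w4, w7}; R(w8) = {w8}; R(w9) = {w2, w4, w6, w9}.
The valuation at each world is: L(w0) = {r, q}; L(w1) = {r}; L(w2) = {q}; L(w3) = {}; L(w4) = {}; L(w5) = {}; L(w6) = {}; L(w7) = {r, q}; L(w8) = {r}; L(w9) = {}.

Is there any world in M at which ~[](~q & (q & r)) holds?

Recall that []ψ holds at a world iff ψ holds at every accessible world, and <>ψ holds iff ψ holds at some accessible world.
Let φ = ~[](~q & (q & r)). Evaluate φ at each world:
  w0 (successors {w0, w2, w4, w9}): φ is true.
  w1 (successors {w1, w2, w6}): φ is true.
  w2 (successors {w1, w2}): φ is true.
  w3 (successors {w3, w9}): φ is true.
  w4 (successors {w2, w3, w4}): φ is true.
  w5 (successors {w2, w3, w5}): φ is true.
  w6 (successors {w6}): φ is true.
  w7 (successors {w4, w7}): φ is true.
  w8 (successors {w8}): φ is true.
  w9 (successors {w2, w4, w6, w9}): φ is true.
Detail at w0 (witness):
  At w0: [](~q & (q & r)) is false, so ~[](~q & (q & r)) is true.
    At w0: [](~q & (q & r)) requires ~q & (q & r) at every successor {w0, w2, w4, w9}.
      ~q & (q & r) fails at w0, so [](~q & (q & r)) is false at w0.

Yes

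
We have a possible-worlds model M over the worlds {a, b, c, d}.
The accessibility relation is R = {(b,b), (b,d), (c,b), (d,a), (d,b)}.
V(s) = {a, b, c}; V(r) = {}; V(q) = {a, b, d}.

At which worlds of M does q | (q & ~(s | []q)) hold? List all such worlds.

Recall that []ψ holds at a world iff ψ holds at every accessible world, and <>ψ holds iff ψ holds at some accessible world.
Let φ = q | (q & ~(s | []q)). Evaluate φ at each world:
  a (successors ∅): φ is true.
  b (successors {b, d}): φ is true.
  c (successors {b}): φ is false.
  d (successors {a, b}): φ is true.
For instance, at c:
  At c: q is false, q & ~(s | []q) is false, so q | (q & ~(s | []q)) is false.
    At c: q is false, ~(s | []q) is false, so q & ~(s | []q) is false.
      At c: s | []q is true, so ~(s | []q) is false.
Satisfying worlds: {a, b, d}

a, b, d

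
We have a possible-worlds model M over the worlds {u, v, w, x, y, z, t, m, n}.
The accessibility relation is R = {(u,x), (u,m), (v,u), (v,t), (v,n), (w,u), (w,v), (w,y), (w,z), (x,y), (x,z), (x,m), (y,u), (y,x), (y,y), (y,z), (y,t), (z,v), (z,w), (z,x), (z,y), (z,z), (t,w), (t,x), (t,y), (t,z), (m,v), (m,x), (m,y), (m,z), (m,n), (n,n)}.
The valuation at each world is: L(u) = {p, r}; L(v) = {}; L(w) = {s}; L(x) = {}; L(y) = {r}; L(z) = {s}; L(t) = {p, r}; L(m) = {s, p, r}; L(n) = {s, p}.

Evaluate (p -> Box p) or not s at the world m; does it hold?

No

Recall that Box ψ holds at a world iff ψ holds at every accessible world, and Dia ψ holds iff ψ holds at some accessible world.
At m: p -> Box p is false, not s is false, so (p -> Box p) or not s is false.
  At m: p is true, Box p is false, so p -> Box p is false.
    At m: Box p requires p at every successor {v, x, y, z, n}.
      p fails at v, so Box p is false at m.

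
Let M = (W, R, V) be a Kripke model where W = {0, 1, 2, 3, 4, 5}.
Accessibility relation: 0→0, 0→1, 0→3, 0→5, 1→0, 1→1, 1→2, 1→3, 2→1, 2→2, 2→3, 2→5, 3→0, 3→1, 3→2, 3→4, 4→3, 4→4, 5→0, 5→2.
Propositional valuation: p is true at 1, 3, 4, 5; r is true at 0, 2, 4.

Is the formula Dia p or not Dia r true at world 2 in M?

At 2: Dia p is true, not Dia r is false, so Dia p or not Dia r is true.
  At 2: Dia p requires p at some successor in {1, 2, 3, 5}.
    p holds at 1, so Dia p is true at 2.
  At 2: Dia r is true, so not Dia r is false.
    At 2: Dia r requires r at some successor in {1, 2, 3, 5}.
      r holds at 2, so Dia r is true at 2.

Yes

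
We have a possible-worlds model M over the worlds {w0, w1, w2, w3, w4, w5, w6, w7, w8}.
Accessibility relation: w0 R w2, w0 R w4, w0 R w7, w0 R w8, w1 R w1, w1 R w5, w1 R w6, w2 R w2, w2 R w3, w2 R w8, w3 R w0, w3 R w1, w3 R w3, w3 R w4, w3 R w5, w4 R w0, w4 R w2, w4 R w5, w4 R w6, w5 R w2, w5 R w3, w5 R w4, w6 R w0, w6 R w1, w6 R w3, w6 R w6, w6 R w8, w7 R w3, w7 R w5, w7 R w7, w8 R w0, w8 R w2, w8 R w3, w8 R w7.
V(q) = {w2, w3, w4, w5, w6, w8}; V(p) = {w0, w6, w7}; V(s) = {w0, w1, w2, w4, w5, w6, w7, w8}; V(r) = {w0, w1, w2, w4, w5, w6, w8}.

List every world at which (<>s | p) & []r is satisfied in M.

w1, w4

Let φ = (<>s | p) & []r. Evaluate φ at each world:
  w0 (successors {w2, w4, w7, w8}): φ is false.
  w1 (successors {w1, w5, w6}): φ is true.
  w2 (successors {w2, w3, w8}): φ is false.
  w3 (successors {w0, w1, w3, w4, w5}): φ is false.
  w4 (successors {w0, w2, w5, w6}): φ is true.
  w5 (successors {w2, w3, w4}): φ is false.
  w6 (successors {w0, w1, w3, w6, w8}): φ is false.
  w7 (successors {w3, w5, w7}): φ is false.
  w8 (successors {w0, w2, w3, w7}): φ is false.
For instance, at w8:
  At w8: <>s | p is true, []r is false, so (<>s | p) & []r is false.
    At w8: <>s is true, p is false, so <>s | p is true.
      At w8: <>s requires s at some successor in {w0, w2, w3, w7}.
        s holds at w0, so <>s is true at w8.
    At w8: []r requires r at every successor {w0, w2, w3, w7}.
      r fails at w3, so []r is false at w8.
Satisfying worlds: {w1, w4}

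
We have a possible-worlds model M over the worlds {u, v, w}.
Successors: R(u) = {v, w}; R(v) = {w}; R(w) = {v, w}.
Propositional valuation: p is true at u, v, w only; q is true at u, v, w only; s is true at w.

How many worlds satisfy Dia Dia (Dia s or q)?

Recall that Dia ψ holds at a world iff ψ holds at some accessible world.
Let φ = Dia Dia (Dia s or q). Evaluate φ at each world:
  u (successors {v, w}): φ is true.
  v (successors {w}): φ is true.
  w (successors {v, w}): φ is true.
For instance, at u:
  At u: Dia Dia (Dia s or q) requires Dia (Dia s or q) at some successor in {v, w}.
    Dia (Dia s or q) holds at v, so Dia Dia (Dia s or q) is true at u.
      At v: Dia (Dia s or q) requires Dia s or q at some successor in {w}.
        Dia s or q holds at w, so Dia (Dia s or q) is true at v.
Satisfying worlds: {u, v, w}

3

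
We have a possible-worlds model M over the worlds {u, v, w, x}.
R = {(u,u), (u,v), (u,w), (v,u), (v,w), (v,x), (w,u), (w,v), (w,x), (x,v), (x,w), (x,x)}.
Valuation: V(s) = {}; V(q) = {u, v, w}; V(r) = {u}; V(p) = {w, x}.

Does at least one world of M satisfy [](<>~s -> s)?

No

Let φ = [](<>~s -> s). Evaluate φ at each world:
  u (successors {u, v, w}): φ is false.
  v (successors {u, w, x}): φ is false.
  w (successors {u, v, x}): φ is false.
  x (successors {v, w, x}): φ is false.
For instance, at w:
  At w: [](<>~s -> s) requires <>~s -> s at every successor {u, v, x}.
    <>~s -> s fails at u, so [](<>~s -> s) is false at w.
      At u: <>~s is true, s is false, so <>~s -> s is false.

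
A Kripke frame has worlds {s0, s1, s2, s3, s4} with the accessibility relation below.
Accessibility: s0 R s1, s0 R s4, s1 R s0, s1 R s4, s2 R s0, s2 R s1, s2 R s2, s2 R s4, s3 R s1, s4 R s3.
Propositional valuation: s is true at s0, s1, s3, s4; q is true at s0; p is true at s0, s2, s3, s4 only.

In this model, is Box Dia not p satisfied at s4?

Yes

At s4: Box Dia not p requires Dia not p at every successor {s3}.
    At s3: Dia not p requires not p at some successor in {s1}.
      not p holds at s1, so Dia not p is true at s3.
So Box Dia not p is true at s4.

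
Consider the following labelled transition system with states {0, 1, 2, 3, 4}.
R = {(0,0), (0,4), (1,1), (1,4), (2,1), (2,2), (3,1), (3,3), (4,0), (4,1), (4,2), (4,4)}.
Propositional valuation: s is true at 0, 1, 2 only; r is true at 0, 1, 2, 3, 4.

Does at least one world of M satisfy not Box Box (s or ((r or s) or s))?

Let φ = not Box Box (s or ((r or s) or s)). Evaluate φ at each world:
  0 (successors {0, 4}): φ is false.
  1 (successors {1, 4}): φ is false.
  2 (successors {1, 2}): φ is false.
  3 (successors {1, 3}): φ is false.
  4 (successors {0, 1, 2, 4}): φ is false.
For instance, at 1:
  At 1: Box Box (s or ((r or s) or s)) is true, so not Box Box (s or ((r or s) or s)) is false.
    At 1: Box Box (s or ((r or s) or s)) requires Box (s or ((r or s) or s)) at every successor {1, 4}.
      At 1: Box (s or ((r or s) or s)) is true.
      At 4: Box (s or ((r or s) or s)) is true.
    So Box Box (s or ((r or s) or s)) is true at 1.

No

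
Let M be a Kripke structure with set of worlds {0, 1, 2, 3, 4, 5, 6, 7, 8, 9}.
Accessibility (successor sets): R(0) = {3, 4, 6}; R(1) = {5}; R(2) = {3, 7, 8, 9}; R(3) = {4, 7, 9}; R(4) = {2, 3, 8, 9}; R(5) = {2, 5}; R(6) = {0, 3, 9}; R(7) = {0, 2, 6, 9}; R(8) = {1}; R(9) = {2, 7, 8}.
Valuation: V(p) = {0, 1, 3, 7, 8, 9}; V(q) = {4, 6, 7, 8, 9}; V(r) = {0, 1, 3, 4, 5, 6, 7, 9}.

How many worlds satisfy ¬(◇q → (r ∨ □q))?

1

Let φ = ¬(◇q → (r ∨ □q)). Evaluate φ at each world:
  0 (successors {3, 4, 6}): φ is false.
  1 (successors {5}): φ is false.
  2 (successors {3, 7, 8, 9}): φ is true.
  3 (successors {4, 7, 9}): φ is false.
  4 (successors {2, 3, 8, 9}): φ is false.
  5 (successors {2, 5}): φ is false.
  6 (successors {0, 3, 9}): φ is false.
  7 (successors {0, 2, 6, 9}): φ is false.
  8 (successors {1}): φ is false.
  9 (successors {2, 7, 8}): φ is false.
For instance, at 8:
  At 8: ◇q → (r ∨ □q) is true, so ¬(◇q → (r ∨ □q)) is false.
    At 8: ◇q is false, r ∨ □q is false, so ◇q → (r ∨ □q) is true.
      At 8: ◇q requires q at some successor in {1}.
        At 1: q is false.
      So ◇q is false at 8.
      At 8: r is false, □q is false, so r ∨ □q is false.
Satisfying worlds: {2}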